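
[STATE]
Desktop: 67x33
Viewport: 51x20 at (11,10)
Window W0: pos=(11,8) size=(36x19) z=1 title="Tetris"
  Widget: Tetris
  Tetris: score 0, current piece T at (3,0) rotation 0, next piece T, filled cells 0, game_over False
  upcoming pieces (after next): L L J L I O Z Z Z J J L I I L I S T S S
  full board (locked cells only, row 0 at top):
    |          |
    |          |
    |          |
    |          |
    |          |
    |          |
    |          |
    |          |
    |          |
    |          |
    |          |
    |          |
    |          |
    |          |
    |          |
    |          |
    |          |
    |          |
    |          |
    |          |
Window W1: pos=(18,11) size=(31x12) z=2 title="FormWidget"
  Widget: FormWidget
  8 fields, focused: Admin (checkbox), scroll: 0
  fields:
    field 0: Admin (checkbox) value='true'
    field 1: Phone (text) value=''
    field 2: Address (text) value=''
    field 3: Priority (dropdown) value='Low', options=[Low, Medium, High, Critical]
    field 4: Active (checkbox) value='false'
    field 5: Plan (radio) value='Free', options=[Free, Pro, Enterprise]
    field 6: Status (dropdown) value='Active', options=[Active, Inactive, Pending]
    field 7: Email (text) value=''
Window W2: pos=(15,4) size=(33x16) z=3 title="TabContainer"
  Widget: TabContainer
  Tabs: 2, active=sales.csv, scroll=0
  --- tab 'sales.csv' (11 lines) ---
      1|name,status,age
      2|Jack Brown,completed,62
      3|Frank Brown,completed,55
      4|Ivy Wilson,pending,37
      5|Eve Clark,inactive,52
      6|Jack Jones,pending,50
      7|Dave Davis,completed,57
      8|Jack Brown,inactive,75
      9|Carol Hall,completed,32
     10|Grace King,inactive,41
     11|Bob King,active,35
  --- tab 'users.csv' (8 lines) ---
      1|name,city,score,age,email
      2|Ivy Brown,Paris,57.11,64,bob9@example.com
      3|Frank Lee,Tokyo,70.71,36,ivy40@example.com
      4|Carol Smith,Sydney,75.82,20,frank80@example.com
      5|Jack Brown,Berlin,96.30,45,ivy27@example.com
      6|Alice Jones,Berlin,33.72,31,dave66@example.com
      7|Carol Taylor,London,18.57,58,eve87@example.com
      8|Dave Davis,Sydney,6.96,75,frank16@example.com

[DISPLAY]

┠───┃Jack Brown,completed,62        ┃              
┃   ┃Frank Brown,completed,55       ┃┓             
┃   ┃Ivy Wilson,pending,37          ┃┃             
┃   ┃Eve Clark,inactive,52          ┃┨             
┃   ┃Jack Jones,pending,50          ┃┃             
┃   ┃Dave Davis,completed,57        ┃┃             
┃   ┃Jack Brown,inactive,75         ┃┃             
┃   ┃Carol Hall,completed,32        ┃┃             
┃   ┃Grace King,inactive,41         ┃┃             
┃   ┗━━━━━━━━━━━━━━━━━━━━━━━━━━━━━━━┛┃             
┃      ┃  Status:     [Active      ▼]┃             
┃      ┃  Email:      [             ]┃             
┃      ┗━━━━━━━━━━━━━━━━━━━━━━━━━━━━━┛             
┃          │                       ┃               
┃          │                       ┃               
┃          │                       ┃               
┗━━━━━━━━━━━━━━━━━━━━━━━━━━━━━━━━━━┛               
                                                   
                                                   
                                                   


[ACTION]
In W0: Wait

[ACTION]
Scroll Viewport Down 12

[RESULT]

┃   ┃Eve Clark,inactive,52          ┃┨             
┃   ┃Jack Jones,pending,50          ┃┃             
┃   ┃Dave Davis,completed,57        ┃┃             
┃   ┃Jack Brown,inactive,75         ┃┃             
┃   ┃Carol Hall,completed,32        ┃┃             
┃   ┃Grace King,inactive,41         ┃┃             
┃   ┗━━━━━━━━━━━━━━━━━━━━━━━━━━━━━━━┛┃             
┃      ┃  Status:     [Active      ▼]┃             
┃      ┃  Email:      [             ]┃             
┃      ┗━━━━━━━━━━━━━━━━━━━━━━━━━━━━━┛             
┃          │                       ┃               
┃          │                       ┃               
┃          │                       ┃               
┗━━━━━━━━━━━━━━━━━━━━━━━━━━━━━━━━━━┛               
                                                   
                                                   
                                                   
                                                   
                                                   
                                                   


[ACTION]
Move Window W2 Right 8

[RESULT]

┃      ┠────┃Eve Clark,inactive,52          ┃      
┃      ┃> Ad┃Jack Jones,pending,50          ┃      
┃      ┃  Ph┃Dave Davis,completed,57        ┃      
┃      ┃  Ad┃Jack Brown,inactive,75         ┃      
┃      ┃  Pr┃Carol Hall,completed,32        ┃      
┃      ┃  Ac┃Grace King,inactive,41         ┃      
┃      ┃  Pl┗━━━━━━━━━━━━━━━━━━━━━━━━━━━━━━━┛      
┃      ┃  Status:     [Active      ▼]┃             
┃      ┃  Email:      [             ]┃             
┃      ┗━━━━━━━━━━━━━━━━━━━━━━━━━━━━━┛             
┃          │                       ┃               
┃          │                       ┃               
┃          │                       ┃               
┗━━━━━━━━━━━━━━━━━━━━━━━━━━━━━━━━━━┛               
                                                   
                                                   
                                                   
                                                   
                                                   
                                                   


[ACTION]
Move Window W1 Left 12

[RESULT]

────────────┃Eve Clark,inactive,52          ┃      
min:      [x┃Jack Jones,pending,50          ┃      
one:      [ ┃Dave Davis,completed,57        ┃      
dress:    [ ┃Jack Brown,inactive,75         ┃      
iority:   [L┃Carol Hall,completed,32        ┃      
tive:     [ ┃Grace King,inactive,41         ┃      
an:       (●┗━━━━━━━━━━━━━━━━━━━━━━━━━━━━━━━┛      
atus:     [Active      ▼]┃         ┃               
ail:      [             ]┃         ┃               
━━━━━━━━━━━━━━━━━━━━━━━━━┛         ┃               
┃          │                       ┃               
┃          │                       ┃               
┃          │                       ┃               
┗━━━━━━━━━━━━━━━━━━━━━━━━━━━━━━━━━━┛               
                                                   
                                                   
                                                   
                                                   
                                                   
                                                   


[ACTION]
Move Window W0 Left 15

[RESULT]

────────────┃Eve Clark,inactive,52          ┃      
min:      [x┃Jack Jones,pending,50          ┃      
one:      [ ┃Dave Davis,completed,57        ┃      
dress:    [ ┃Jack Brown,inactive,75         ┃      
iority:   [L┃Carol Hall,completed,32        ┃      
tive:     [ ┃Grace King,inactive,41         ┃      
an:       (●┗━━━━━━━━━━━━━━━━━━━━━━━━━━━━━━━┛      
atus:     [Active      ▼]┃                         
ail:      [             ]┃                         
━━━━━━━━━━━━━━━━━━━━━━━━━┛                         
│                       ┃                          
│                       ┃                          
│                       ┃                          
━━━━━━━━━━━━━━━━━━━━━━━━┛                          
                                                   
                                                   
                                                   
                                                   
                                                   
                                                   


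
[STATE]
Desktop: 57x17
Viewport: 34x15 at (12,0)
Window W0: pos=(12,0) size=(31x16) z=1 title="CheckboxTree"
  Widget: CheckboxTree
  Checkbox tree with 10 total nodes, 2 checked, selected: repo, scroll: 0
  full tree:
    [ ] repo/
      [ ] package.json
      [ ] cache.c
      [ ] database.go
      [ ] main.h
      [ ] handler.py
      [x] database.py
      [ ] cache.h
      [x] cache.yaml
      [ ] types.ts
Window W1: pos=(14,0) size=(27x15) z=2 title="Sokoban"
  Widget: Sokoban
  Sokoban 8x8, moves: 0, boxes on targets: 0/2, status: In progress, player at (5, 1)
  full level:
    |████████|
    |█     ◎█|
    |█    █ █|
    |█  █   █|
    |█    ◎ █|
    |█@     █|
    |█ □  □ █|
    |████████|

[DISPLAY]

┏━┏━━━━━━━━━━━━━━━━━━━━━━━━━┓━┓   
┃ ┃ Sokoban                 ┃ ┃   
┠─┠─────────────────────────┨─┨   
┃>┃████████                 ┃ ┃   
┃ ┃█     ◎█                 ┃ ┃   
┃ ┃█    █ █                 ┃ ┃   
┃ ┃█  █   █                 ┃ ┃   
┃ ┃█    ◎ █                 ┃ ┃   
┃ ┃█@     █                 ┃ ┃   
┃ ┃█ □  □ █                 ┃ ┃   
┃ ┃████████                 ┃ ┃   
┃ ┃Moves: 0  0/2            ┃ ┃   
┃ ┃                         ┃ ┃   
┃ ┃                         ┃ ┃   
┃ ┗━━━━━━━━━━━━━━━━━━━━━━━━━┛ ┃   


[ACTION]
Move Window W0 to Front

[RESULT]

┏━━━━━━━━━━━━━━━━━━━━━━━━━━━━━┓   
┃ CheckboxTree                ┃   
┠─────────────────────────────┨   
┃>[-] repo/                   ┃   
┃   [ ] package.json          ┃   
┃   [ ] cache.c               ┃   
┃   [ ] database.go           ┃   
┃   [ ] main.h                ┃   
┃   [ ] handler.py            ┃   
┃   [x] database.py           ┃   
┃   [ ] cache.h               ┃   
┃   [x] cache.yaml            ┃   
┃   [ ] types.ts              ┃   
┃                             ┃   
┃                             ┃   


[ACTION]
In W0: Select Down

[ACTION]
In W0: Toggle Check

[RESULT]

┏━━━━━━━━━━━━━━━━━━━━━━━━━━━━━┓   
┃ CheckboxTree                ┃   
┠─────────────────────────────┨   
┃ [-] repo/                   ┃   
┃>  [x] package.json          ┃   
┃   [ ] cache.c               ┃   
┃   [ ] database.go           ┃   
┃   [ ] main.h                ┃   
┃   [ ] handler.py            ┃   
┃   [x] database.py           ┃   
┃   [ ] cache.h               ┃   
┃   [x] cache.yaml            ┃   
┃   [ ] types.ts              ┃   
┃                             ┃   
┃                             ┃   


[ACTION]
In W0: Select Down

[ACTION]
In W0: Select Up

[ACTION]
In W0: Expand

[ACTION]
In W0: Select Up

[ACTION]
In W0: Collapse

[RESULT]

┏━━━━━━━━━━━━━━━━━━━━━━━━━━━━━┓   
┃ CheckboxTree                ┃   
┠─────────────────────────────┨   
┃>[-] repo/                   ┃   
┃                             ┃   
┃                             ┃   
┃                             ┃   
┃                             ┃   
┃                             ┃   
┃                             ┃   
┃                             ┃   
┃                             ┃   
┃                             ┃   
┃                             ┃   
┃                             ┃   


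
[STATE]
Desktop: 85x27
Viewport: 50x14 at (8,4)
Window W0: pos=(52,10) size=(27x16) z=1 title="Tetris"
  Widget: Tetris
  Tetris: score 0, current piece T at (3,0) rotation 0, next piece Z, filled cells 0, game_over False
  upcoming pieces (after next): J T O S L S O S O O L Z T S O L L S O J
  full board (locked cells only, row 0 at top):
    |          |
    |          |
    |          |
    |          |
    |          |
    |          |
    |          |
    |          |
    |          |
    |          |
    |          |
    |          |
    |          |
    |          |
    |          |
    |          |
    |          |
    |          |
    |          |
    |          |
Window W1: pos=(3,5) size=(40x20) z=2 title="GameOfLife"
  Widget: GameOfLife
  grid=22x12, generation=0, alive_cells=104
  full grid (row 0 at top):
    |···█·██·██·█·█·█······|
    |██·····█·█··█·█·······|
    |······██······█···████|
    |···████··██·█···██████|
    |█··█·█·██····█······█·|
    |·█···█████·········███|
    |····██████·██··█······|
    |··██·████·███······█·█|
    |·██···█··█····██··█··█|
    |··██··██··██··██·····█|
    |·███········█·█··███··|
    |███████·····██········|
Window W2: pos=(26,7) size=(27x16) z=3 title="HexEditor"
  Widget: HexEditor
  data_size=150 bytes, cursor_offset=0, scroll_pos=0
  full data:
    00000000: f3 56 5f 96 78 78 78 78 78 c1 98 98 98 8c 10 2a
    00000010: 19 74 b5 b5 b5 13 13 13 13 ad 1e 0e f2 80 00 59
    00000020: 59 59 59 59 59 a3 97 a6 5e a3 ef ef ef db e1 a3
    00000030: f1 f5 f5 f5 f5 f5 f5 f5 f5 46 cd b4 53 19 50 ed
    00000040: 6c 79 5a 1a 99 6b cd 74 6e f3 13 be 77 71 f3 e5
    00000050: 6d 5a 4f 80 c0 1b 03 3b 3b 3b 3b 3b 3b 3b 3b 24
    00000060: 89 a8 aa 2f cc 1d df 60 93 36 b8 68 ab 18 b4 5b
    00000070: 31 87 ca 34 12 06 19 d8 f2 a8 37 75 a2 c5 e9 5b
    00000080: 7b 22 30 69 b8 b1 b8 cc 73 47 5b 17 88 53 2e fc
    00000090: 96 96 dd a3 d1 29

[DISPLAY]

                                                  
━━━━━━━━━━━━━━━━━━━━━━━━━━━━━━━━━━┓               
eOfLife                           ┃               
──────────────────┏━━━━━━━━━━━━━━━━━━━━━━━━━┓     
 0                ┃ HexEditor               ┃     
·██·██·█·█·█······┠─────────────────────────┨     
···█·█··█·█·······┃00000000  F3 56 5f 96 78 ┃━━━━━
··██······█···████┃00000010  19 74 b5 b5 b5 ┃ Tetr
███··██·█···██████┃00000020  59 59 59 59 59 ┃─────
·█·██····█······█·┃00000030  f1 f5 f5 f5 f5 ┃     
·█████·········███┃00000040  6c 79 5a 1a 99 ┃     
██████·██··█······┃00000050  6d 5a 4f 80 c0 ┃     
·████·███······█·█┃00000060  89 a8 aa 2f cc ┃     
··█··█····██··█··█┃00000070  31 87 ca 34 12 ┃     


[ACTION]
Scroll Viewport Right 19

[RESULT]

                                                  
━━━━━━━━━━━━━━━┓                                  
               ┃                                  
━━━━━━━━━━━━━━━━━━━━━━━━━┓                        
 HexEditor               ┃                        
─────────────────────────┨                        
00000000  F3 56 5f 96 78 ┃━━━━━━━━━━━━━━━━━━━━━━━━
00000010  19 74 b5 b5 b5 ┃ Tetris                 
00000020  59 59 59 59 59 ┃────────────────────────
00000030  f1 f5 f5 f5 f5 ┃          │Next:        
00000040  6c 79 5a 1a 99 ┃          │▓▓           
00000050  6d 5a 4f 80 c0 ┃          │ ▓▓          
00000060  89 a8 aa 2f cc ┃          │             
00000070  31 87 ca 34 12 ┃          │             


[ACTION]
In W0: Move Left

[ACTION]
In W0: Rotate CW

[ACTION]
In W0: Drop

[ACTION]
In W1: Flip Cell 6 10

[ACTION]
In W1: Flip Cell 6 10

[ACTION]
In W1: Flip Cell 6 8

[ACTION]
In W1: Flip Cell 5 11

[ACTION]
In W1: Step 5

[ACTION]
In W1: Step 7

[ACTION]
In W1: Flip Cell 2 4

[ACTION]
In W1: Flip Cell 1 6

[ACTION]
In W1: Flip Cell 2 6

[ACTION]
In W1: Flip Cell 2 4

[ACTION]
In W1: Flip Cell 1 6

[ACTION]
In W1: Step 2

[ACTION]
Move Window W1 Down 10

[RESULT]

                                                  
                                                  
                                                  
━━━━━━━━━━━━━━━━━━━━━━━━━┓                        
 HexEditor               ┃                        
─────────────────────────┨                        
00000000  F3 56 5f 96 78 ┃━━━━━━━━━━━━━━━━━━━━━━━━
00000010  19 74 b5 b5 b5 ┃ Tetris                 
00000020  59 59 59 59 59 ┃────────────────────────
00000030  f1 f5 f5 f5 f5 ┃          │Next:        
00000040  6c 79 5a 1a 99 ┃          │▓▓           
00000050  6d 5a 4f 80 c0 ┃          │ ▓▓          
00000060  89 a8 aa 2f cc ┃          │             
00000070  31 87 ca 34 12 ┃          │             


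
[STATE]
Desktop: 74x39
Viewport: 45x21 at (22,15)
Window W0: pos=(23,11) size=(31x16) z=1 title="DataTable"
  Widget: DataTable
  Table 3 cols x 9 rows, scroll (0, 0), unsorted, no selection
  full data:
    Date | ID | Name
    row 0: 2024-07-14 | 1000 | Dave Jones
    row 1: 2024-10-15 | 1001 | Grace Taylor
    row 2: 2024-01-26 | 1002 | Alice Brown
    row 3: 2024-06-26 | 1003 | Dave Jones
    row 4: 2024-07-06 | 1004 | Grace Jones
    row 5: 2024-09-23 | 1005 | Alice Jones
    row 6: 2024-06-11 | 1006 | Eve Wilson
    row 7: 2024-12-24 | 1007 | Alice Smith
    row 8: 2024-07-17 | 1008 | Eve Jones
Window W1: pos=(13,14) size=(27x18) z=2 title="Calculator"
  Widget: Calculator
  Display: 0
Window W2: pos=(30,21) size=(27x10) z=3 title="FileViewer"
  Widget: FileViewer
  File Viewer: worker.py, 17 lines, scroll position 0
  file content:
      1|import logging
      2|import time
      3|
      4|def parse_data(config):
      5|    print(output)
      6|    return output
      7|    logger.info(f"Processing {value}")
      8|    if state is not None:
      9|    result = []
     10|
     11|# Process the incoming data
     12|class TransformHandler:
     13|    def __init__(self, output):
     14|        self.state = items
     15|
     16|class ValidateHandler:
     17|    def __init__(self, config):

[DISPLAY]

tor              ┃──────────── ┃             
─────────────────┨Dave Jones   ┃             
                0┃Grace Taylor ┃             
┬───┬───┐        ┃Alice Brown  ┃             
│ 9 │ ÷ │        ┃Dave Jones   ┃             
┼───┼───┤        ┃Grace Jones  ┃             
│ 6 │ × ┏━━━━━━━━━━━━━━━━━━━━━━━━━┓          
┼───┼───┃ FileViewer              ┃          
│ 3 │ - ┠─────────────────────────┨          
┼───┼───┃import logging          ▲┃          
│ = │ + ┃import time             █┃          
┼───┼───┃                        ░┃          
│ MR│ M+┃def parse_data(config): ░┃          
┴───┴───┃    print(output)       ░┃          
        ┃    return output       ▼┃          
        ┗━━━━━━━━━━━━━━━━━━━━━━━━━┛          
━━━━━━━━━━━━━━━━━┛                           
                                             
                                             
                                             
                                             


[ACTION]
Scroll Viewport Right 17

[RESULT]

          ┃──────────── ┃                    
──────────┨Dave Jones   ┃                    
         0┃Grace Taylor ┃                    
─┐        ┃Alice Brown  ┃                    
 │        ┃Dave Jones   ┃                    
─┤        ┃Grace Jones  ┃                    
 ┏━━━━━━━━━━━━━━━━━━━━━━━━━┓                 
─┃ FileViewer              ┃                 
 ┠─────────────────────────┨                 
─┃import logging          ▲┃                 
 ┃import time             █┃                 
─┃                        ░┃                 
+┃def parse_data(config): ░┃                 
─┃    print(output)       ░┃                 
 ┃    return output       ▼┃                 
 ┗━━━━━━━━━━━━━━━━━━━━━━━━━┛                 
━━━━━━━━━━┛                                  
                                             
                                             
                                             
                                             


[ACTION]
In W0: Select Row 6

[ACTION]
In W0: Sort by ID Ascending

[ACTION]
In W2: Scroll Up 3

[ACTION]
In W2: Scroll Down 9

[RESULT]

          ┃──────────── ┃                    
──────────┨Dave Jones   ┃                    
         0┃Grace Taylor ┃                    
─┐        ┃Alice Brown  ┃                    
 │        ┃Dave Jones   ┃                    
─┤        ┃Grace Jones  ┃                    
 ┏━━━━━━━━━━━━━━━━━━━━━━━━━┓                 
─┃ FileViewer              ┃                 
 ┠─────────────────────────┨                 
─┃                        ▲┃                 
 ┃# Process the incoming d░┃                 
─┃class TransformHandler: ░┃                 
+┃    def __init__(self, o░┃                 
─┃        self.state = ite█┃                 
 ┃                        ▼┃                 
 ┗━━━━━━━━━━━━━━━━━━━━━━━━━┛                 
━━━━━━━━━━┛                                  
                                             
                                             
                                             
                                             


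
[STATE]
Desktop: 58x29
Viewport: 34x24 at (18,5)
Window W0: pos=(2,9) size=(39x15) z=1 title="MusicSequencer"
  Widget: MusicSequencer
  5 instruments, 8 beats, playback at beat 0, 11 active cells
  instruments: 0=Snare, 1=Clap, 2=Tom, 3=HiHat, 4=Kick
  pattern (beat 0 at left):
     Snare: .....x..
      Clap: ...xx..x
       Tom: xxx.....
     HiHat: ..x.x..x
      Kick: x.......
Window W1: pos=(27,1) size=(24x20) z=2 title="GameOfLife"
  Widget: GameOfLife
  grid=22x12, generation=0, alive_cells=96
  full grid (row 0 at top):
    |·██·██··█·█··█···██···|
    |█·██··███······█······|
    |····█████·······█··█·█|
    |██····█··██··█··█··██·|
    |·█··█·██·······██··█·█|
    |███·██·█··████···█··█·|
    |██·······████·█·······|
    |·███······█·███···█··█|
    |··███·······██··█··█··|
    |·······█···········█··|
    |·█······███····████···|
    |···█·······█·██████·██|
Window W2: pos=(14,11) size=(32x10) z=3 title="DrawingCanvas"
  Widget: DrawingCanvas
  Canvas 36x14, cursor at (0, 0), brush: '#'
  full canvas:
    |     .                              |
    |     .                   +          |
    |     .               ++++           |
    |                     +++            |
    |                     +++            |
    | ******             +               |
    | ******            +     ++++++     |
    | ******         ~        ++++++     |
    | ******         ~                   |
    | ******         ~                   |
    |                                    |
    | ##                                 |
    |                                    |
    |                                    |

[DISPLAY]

         ┃·██·██··█·█··█···██···┃ 
         ┃█·██··███······█······┃ 
         ┃····█████·······█··█·█┃ 
         ┃██····█··██··█··█··██·┃ 
━━━━━━━━━┃·█··█·██·······██··█·█┃ 
         ┃███·██·█··████···█··█·┃ 
━━━━━━━━━━━━━━━━━━━━━━━━━━━┓····┃ 
awingCanvas                ┃█··█┃ 
───────────────────────────┨·█··┃ 
  .                        ┃·█··┃ 
  .                   +    ┃█···┃ 
  .               ++++     ┃█·██┃ 
                  +++      ┃    ┃ 
                  +++      ┃    ┃ 
****             +         ┃    ┃ 
━━━━━━━━━━━━━━━━━━━━━━━━━━━┛━━━━┛ 
                      ┃           
                      ┃           
━━━━━━━━━━━━━━━━━━━━━━┛           
                                  
                                  
                                  
                                  
                                  


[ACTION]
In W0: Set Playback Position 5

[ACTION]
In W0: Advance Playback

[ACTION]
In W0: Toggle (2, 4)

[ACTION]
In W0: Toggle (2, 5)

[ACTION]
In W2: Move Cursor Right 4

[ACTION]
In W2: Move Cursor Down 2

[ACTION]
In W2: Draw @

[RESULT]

         ┃·██·██··█·█··█···██···┃ 
         ┃█·██··███······█······┃ 
         ┃····█████·······█··█·█┃ 
         ┃██····█··██··█··█··██·┃ 
━━━━━━━━━┃·█··█·██·······██··█·█┃ 
         ┃███·██·█··████···█··█·┃ 
━━━━━━━━━━━━━━━━━━━━━━━━━━━┓····┃ 
awingCanvas                ┃█··█┃ 
───────────────────────────┨·█··┃ 
  .                        ┃·█··┃ 
  .                   +    ┃█···┃ 
 @.               ++++     ┃█·██┃ 
                  +++      ┃    ┃ 
                  +++      ┃    ┃ 
****             +         ┃    ┃ 
━━━━━━━━━━━━━━━━━━━━━━━━━━━┛━━━━┛ 
                      ┃           
                      ┃           
━━━━━━━━━━━━━━━━━━━━━━┛           
                                  
                                  
                                  
                                  
                                  


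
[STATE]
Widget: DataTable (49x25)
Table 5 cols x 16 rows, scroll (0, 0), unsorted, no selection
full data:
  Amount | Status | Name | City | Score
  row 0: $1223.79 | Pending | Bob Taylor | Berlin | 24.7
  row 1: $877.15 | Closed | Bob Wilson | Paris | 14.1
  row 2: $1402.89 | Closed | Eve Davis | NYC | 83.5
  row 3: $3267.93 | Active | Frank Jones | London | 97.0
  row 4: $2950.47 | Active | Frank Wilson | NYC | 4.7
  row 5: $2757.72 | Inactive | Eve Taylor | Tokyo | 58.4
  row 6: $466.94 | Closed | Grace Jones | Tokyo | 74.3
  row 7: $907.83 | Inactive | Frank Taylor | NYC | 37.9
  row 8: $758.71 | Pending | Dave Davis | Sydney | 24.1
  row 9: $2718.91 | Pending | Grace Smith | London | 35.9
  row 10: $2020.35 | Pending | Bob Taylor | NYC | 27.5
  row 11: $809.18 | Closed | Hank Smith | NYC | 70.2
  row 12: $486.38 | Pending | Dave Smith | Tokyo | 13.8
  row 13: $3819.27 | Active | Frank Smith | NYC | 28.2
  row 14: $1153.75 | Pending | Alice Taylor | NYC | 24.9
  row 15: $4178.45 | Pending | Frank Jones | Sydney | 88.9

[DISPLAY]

Amount  │Status  │Name        │City  │Score      
────────┼────────┼────────────┼──────┼─────      
$1223.79│Pending │Bob Taylor  │Berlin│24.7       
$877.15 │Closed  │Bob Wilson  │Paris │14.1       
$1402.89│Closed  │Eve Davis   │NYC   │83.5       
$3267.93│Active  │Frank Jones │London│97.0       
$2950.47│Active  │Frank Wilson│NYC   │4.7        
$2757.72│Inactive│Eve Taylor  │Tokyo │58.4       
$466.94 │Closed  │Grace Jones │Tokyo │74.3       
$907.83 │Inactive│Frank Taylor│NYC   │37.9       
$758.71 │Pending │Dave Davis  │Sydney│24.1       
$2718.91│Pending │Grace Smith │London│35.9       
$2020.35│Pending │Bob Taylor  │NYC   │27.5       
$809.18 │Closed  │Hank Smith  │NYC   │70.2       
$486.38 │Pending │Dave Smith  │Tokyo │13.8       
$3819.27│Active  │Frank Smith │NYC   │28.2       
$1153.75│Pending │Alice Taylor│NYC   │24.9       
$4178.45│Pending │Frank Jones │Sydney│88.9       
                                                 
                                                 
                                                 
                                                 
                                                 
                                                 
                                                 


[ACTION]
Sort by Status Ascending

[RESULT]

Amount  │Status ▲│Name        │City  │Score      
────────┼────────┼────────────┼──────┼─────      
$3267.93│Active  │Frank Jones │London│97.0       
$2950.47│Active  │Frank Wilson│NYC   │4.7        
$3819.27│Active  │Frank Smith │NYC   │28.2       
$877.15 │Closed  │Bob Wilson  │Paris │14.1       
$1402.89│Closed  │Eve Davis   │NYC   │83.5       
$466.94 │Closed  │Grace Jones │Tokyo │74.3       
$809.18 │Closed  │Hank Smith  │NYC   │70.2       
$2757.72│Inactive│Eve Taylor  │Tokyo │58.4       
$907.83 │Inactive│Frank Taylor│NYC   │37.9       
$1223.79│Pending │Bob Taylor  │Berlin│24.7       
$758.71 │Pending │Dave Davis  │Sydney│24.1       
$2718.91│Pending │Grace Smith │London│35.9       
$2020.35│Pending │Bob Taylor  │NYC   │27.5       
$486.38 │Pending │Dave Smith  │Tokyo │13.8       
$1153.75│Pending │Alice Taylor│NYC   │24.9       
$4178.45│Pending │Frank Jones │Sydney│88.9       
                                                 
                                                 
                                                 
                                                 
                                                 
                                                 
                                                 


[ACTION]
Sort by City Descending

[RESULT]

Amount  │Status  │Name        │City ▼│Score      
────────┼────────┼────────────┼──────┼─────      
$466.94 │Closed  │Grace Jones │Tokyo │74.3       
$2757.72│Inactive│Eve Taylor  │Tokyo │58.4       
$486.38 │Pending │Dave Smith  │Tokyo │13.8       
$758.71 │Pending │Dave Davis  │Sydney│24.1       
$4178.45│Pending │Frank Jones │Sydney│88.9       
$877.15 │Closed  │Bob Wilson  │Paris │14.1       
$2950.47│Active  │Frank Wilson│NYC   │4.7        
$3819.27│Active  │Frank Smith │NYC   │28.2       
$1402.89│Closed  │Eve Davis   │NYC   │83.5       
$809.18 │Closed  │Hank Smith  │NYC   │70.2       
$907.83 │Inactive│Frank Taylor│NYC   │37.9       
$2020.35│Pending │Bob Taylor  │NYC   │27.5       
$1153.75│Pending │Alice Taylor│NYC   │24.9       
$3267.93│Active  │Frank Jones │London│97.0       
$2718.91│Pending │Grace Smith │London│35.9       
$1223.79│Pending │Bob Taylor  │Berlin│24.7       
                                                 
                                                 
                                                 
                                                 
                                                 
                                                 
                                                 


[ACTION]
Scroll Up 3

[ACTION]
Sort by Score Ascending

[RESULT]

Amount  │Status  │Name        │City  │Scor▲      
────────┼────────┼────────────┼──────┼─────      
$2950.47│Active  │Frank Wilson│NYC   │4.7        
$486.38 │Pending │Dave Smith  │Tokyo │13.8       
$877.15 │Closed  │Bob Wilson  │Paris │14.1       
$758.71 │Pending │Dave Davis  │Sydney│24.1       
$1223.79│Pending │Bob Taylor  │Berlin│24.7       
$1153.75│Pending │Alice Taylor│NYC   │24.9       
$2020.35│Pending │Bob Taylor  │NYC   │27.5       
$3819.27│Active  │Frank Smith │NYC   │28.2       
$2718.91│Pending │Grace Smith │London│35.9       
$907.83 │Inactive│Frank Taylor│NYC   │37.9       
$2757.72│Inactive│Eve Taylor  │Tokyo │58.4       
$809.18 │Closed  │Hank Smith  │NYC   │70.2       
$466.94 │Closed  │Grace Jones │Tokyo │74.3       
$1402.89│Closed  │Eve Davis   │NYC   │83.5       
$4178.45│Pending │Frank Jones │Sydney│88.9       
$3267.93│Active  │Frank Jones │London│97.0       
                                                 
                                                 
                                                 
                                                 
                                                 
                                                 
                                                 


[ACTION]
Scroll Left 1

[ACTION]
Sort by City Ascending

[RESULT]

Amount  │Status  │Name        │City ▲│Score      
────────┼────────┼────────────┼──────┼─────      
$1223.79│Pending │Bob Taylor  │Berlin│24.7       
$2718.91│Pending │Grace Smith │London│35.9       
$3267.93│Active  │Frank Jones │London│97.0       
$2950.47│Active  │Frank Wilson│NYC   │4.7        
$1153.75│Pending │Alice Taylor│NYC   │24.9       
$2020.35│Pending │Bob Taylor  │NYC   │27.5       
$3819.27│Active  │Frank Smith │NYC   │28.2       
$907.83 │Inactive│Frank Taylor│NYC   │37.9       
$809.18 │Closed  │Hank Smith  │NYC   │70.2       
$1402.89│Closed  │Eve Davis   │NYC   │83.5       
$877.15 │Closed  │Bob Wilson  │Paris │14.1       
$758.71 │Pending │Dave Davis  │Sydney│24.1       
$4178.45│Pending │Frank Jones │Sydney│88.9       
$486.38 │Pending │Dave Smith  │Tokyo │13.8       
$2757.72│Inactive│Eve Taylor  │Tokyo │58.4       
$466.94 │Closed  │Grace Jones │Tokyo │74.3       
                                                 
                                                 
                                                 
                                                 
                                                 
                                                 
                                                 


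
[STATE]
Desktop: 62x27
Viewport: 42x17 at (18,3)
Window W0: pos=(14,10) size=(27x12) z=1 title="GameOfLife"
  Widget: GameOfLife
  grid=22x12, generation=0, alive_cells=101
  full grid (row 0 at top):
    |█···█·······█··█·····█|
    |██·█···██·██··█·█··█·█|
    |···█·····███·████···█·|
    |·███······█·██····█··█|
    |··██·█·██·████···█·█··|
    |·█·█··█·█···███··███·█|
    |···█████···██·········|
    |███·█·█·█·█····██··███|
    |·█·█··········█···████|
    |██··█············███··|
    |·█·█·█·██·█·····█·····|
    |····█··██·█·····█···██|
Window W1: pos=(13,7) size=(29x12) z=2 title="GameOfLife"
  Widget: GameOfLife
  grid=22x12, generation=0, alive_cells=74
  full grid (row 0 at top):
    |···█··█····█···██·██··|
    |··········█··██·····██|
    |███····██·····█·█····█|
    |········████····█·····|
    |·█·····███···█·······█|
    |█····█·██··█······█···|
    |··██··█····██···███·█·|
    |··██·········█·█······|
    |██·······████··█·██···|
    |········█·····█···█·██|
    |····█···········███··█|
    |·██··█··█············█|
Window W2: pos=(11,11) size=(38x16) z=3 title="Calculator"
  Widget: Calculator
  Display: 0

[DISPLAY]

                                          
                                          
                                          
                                          
━━━━━━━━━━━━━━━━━━━━━━━┓                  
eOfLife                ┃                  
───────────────────────┨                  
 0                     ┃                  
━━━━━━━━━━━━━━━━━━━━━━━━━━━━━━┓           
lator                         ┃           
──────────────────────────────┨           
                             0┃           
──┬───┬───┐                   ┃           
8 │ 9 │ ÷ │                   ┃           
──┼───┼───┤                   ┃           
5 │ 6 │ × │                   ┃           
──┼───┼───┤                   ┃           


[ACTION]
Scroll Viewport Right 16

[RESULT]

                                          
                                          
                                          
                                          
━━━━━━━━━━━━━━━━━━━━━┓                    
fLife                ┃                    
─────────────────────┨                    
                     ┃                    
━━━━━━━━━━━━━━━━━━━━━━━━━━━━┓             
tor                         ┃             
────────────────────────────┨             
                           0┃             
┬───┬───┐                   ┃             
│ 9 │ ÷ │                   ┃             
┼───┼───┤                   ┃             
│ 6 │ × │                   ┃             
┼───┼───┤                   ┃             


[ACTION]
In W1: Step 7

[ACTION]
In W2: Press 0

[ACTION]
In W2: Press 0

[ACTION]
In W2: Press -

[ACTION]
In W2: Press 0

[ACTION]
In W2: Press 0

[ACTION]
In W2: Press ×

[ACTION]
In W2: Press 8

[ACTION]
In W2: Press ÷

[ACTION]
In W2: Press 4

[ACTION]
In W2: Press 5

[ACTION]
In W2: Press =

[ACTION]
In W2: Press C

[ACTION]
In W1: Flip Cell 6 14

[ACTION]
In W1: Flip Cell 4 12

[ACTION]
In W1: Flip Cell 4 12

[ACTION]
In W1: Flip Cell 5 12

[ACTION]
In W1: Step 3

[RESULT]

                                          
                                          
                                          
                                          
━━━━━━━━━━━━━━━━━━━━━┓                    
fLife                ┃                    
─────────────────────┨                    
0                    ┃                    
━━━━━━━━━━━━━━━━━━━━━━━━━━━━┓             
tor                         ┃             
────────────────────────────┨             
                           0┃             
┬───┬───┐                   ┃             
│ 9 │ ÷ │                   ┃             
┼───┼───┤                   ┃             
│ 6 │ × │                   ┃             
┼───┼───┤                   ┃             
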